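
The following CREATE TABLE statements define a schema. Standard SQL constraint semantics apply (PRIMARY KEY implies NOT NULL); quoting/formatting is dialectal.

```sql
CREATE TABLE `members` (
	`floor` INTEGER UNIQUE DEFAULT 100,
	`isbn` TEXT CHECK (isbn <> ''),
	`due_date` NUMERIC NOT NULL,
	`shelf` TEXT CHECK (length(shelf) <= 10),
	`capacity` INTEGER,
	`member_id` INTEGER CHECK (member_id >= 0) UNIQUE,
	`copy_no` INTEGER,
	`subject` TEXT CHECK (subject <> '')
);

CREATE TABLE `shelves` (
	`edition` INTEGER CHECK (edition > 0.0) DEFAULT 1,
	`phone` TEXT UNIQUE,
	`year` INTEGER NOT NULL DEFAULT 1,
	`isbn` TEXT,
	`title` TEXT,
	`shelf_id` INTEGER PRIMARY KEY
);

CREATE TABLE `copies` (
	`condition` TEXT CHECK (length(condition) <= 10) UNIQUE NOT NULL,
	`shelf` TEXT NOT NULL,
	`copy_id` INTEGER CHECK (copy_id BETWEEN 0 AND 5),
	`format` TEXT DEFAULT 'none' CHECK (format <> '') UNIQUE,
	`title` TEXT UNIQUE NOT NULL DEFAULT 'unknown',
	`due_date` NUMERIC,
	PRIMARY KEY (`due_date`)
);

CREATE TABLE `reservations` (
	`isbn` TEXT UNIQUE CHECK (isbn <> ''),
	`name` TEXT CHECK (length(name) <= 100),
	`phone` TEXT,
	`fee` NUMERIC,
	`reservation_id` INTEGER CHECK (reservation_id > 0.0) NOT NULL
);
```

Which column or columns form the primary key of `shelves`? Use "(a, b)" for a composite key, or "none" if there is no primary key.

shelf_id

shelf_id is declared PRIMARY KEY inline on the column.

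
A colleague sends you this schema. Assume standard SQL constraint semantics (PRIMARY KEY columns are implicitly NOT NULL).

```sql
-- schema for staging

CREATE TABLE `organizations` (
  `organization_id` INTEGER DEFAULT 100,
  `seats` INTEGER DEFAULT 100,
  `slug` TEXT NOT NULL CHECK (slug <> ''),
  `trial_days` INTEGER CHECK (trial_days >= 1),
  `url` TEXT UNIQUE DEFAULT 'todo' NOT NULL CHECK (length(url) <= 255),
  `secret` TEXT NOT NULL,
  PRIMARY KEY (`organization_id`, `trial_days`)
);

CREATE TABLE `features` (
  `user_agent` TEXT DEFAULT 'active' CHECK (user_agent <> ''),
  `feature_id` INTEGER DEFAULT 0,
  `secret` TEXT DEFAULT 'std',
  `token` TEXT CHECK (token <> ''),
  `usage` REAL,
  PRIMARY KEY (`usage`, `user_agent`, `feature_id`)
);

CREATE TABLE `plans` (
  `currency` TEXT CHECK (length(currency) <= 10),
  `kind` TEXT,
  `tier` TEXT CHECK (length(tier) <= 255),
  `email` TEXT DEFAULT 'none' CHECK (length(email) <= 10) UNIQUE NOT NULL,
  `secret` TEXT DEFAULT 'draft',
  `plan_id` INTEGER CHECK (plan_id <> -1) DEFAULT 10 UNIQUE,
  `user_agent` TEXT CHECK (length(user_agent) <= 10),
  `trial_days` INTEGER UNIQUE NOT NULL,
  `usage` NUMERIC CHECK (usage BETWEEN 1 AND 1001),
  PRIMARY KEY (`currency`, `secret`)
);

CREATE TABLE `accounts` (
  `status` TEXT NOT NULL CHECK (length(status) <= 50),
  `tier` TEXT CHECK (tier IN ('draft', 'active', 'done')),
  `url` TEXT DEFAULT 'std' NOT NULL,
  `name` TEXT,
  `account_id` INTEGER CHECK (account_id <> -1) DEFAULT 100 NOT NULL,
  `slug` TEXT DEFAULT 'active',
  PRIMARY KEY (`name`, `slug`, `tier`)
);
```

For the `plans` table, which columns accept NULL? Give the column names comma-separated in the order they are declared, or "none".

- currency: part of the PRIMARY KEY, which implies NOT NULL → not nullable.
- kind: no NOT NULL constraint applies → nullable.
- tier: CHECK does not forbid NULL (a CHECK constraint passes when its expression is NULL) → nullable.
- email: declared NOT NULL → not nullable.
- secret: part of the PRIMARY KEY, which implies NOT NULL → not nullable.
- plan_id: CHECK does not forbid NULL (a CHECK constraint passes when its expression is NULL) → nullable.
- user_agent: CHECK does not forbid NULL (a CHECK constraint passes when its expression is NULL) → nullable.
- trial_days: declared NOT NULL → not nullable.
- usage: CHECK does not forbid NULL (a CHECK constraint passes when its expression is NULL) → nullable.

kind, tier, plan_id, user_agent, usage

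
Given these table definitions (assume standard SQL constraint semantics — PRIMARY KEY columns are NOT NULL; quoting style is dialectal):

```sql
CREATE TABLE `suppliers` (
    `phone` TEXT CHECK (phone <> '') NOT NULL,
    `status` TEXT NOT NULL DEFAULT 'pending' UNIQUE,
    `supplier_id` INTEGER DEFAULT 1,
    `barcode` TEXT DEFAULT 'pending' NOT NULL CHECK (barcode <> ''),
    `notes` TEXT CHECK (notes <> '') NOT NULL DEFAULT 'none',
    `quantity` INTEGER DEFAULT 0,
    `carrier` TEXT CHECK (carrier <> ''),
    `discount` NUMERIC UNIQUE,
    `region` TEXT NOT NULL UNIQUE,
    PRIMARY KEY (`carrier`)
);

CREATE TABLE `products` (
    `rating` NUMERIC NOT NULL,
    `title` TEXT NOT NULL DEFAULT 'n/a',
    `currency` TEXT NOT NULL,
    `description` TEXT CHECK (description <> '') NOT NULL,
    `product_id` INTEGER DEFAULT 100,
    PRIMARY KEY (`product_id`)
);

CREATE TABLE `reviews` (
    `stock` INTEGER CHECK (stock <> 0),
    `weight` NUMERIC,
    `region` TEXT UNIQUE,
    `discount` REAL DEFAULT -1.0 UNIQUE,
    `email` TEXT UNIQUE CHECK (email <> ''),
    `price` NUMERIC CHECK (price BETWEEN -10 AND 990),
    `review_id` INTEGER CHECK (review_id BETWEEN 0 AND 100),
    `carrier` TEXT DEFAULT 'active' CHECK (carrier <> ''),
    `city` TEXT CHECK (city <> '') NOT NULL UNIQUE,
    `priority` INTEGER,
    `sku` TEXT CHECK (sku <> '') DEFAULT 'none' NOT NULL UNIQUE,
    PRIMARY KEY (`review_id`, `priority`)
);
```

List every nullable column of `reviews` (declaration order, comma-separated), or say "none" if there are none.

stock, weight, region, discount, email, price, carrier

- stock: CHECK does not forbid NULL (a CHECK constraint passes when its expression is NULL) → nullable.
- weight: no NOT NULL constraint applies → nullable.
- region: UNIQUE does not imply NOT NULL → nullable.
- discount: UNIQUE does not imply NOT NULL → nullable.
- email: CHECK does not forbid NULL (a CHECK constraint passes when its expression is NULL) → nullable.
- price: CHECK does not forbid NULL (a CHECK constraint passes when its expression is NULL) → nullable.
- review_id: part of the PRIMARY KEY, which implies NOT NULL → not nullable.
- carrier: CHECK does not forbid NULL (a CHECK constraint passes when its expression is NULL) → nullable.
- city: declared NOT NULL → not nullable.
- priority: part of the PRIMARY KEY, which implies NOT NULL → not nullable.
- sku: declared NOT NULL → not nullable.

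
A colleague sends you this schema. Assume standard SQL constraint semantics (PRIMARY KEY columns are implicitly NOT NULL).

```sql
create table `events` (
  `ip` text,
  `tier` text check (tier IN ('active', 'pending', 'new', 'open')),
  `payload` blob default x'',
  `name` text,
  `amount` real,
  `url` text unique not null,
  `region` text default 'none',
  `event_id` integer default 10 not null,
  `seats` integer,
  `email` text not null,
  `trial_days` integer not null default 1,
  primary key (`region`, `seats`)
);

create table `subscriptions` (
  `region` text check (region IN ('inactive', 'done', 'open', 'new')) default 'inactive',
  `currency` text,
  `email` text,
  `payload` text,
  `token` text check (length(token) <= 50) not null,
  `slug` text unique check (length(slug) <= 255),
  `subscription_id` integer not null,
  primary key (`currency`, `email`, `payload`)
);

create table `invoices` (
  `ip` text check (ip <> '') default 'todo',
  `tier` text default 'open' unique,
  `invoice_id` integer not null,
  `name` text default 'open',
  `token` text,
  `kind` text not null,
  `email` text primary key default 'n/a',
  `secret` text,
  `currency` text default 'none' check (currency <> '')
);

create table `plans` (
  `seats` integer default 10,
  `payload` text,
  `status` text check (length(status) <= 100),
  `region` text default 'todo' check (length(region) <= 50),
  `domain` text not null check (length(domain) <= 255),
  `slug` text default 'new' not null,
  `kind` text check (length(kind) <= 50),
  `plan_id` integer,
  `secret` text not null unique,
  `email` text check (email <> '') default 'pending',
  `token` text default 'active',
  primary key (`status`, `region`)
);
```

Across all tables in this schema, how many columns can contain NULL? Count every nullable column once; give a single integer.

19

events: 5 nullable (ip, tier, payload, name, amount — PK (region, seats) and explicit NOT NULL columns excluded).
subscriptions: 2 nullable (region, slug — PK (currency, email, payload) and explicit NOT NULL columns excluded).
invoices: 6 nullable (ip, tier, name, token, secret, currency — PK (email) and explicit NOT NULL columns excluded).
plans: 6 nullable (seats, payload, kind, plan_id, email, token — PK (status, region) and explicit NOT NULL columns excluded).
Total: 5 + 2 + 6 + 6 = 19.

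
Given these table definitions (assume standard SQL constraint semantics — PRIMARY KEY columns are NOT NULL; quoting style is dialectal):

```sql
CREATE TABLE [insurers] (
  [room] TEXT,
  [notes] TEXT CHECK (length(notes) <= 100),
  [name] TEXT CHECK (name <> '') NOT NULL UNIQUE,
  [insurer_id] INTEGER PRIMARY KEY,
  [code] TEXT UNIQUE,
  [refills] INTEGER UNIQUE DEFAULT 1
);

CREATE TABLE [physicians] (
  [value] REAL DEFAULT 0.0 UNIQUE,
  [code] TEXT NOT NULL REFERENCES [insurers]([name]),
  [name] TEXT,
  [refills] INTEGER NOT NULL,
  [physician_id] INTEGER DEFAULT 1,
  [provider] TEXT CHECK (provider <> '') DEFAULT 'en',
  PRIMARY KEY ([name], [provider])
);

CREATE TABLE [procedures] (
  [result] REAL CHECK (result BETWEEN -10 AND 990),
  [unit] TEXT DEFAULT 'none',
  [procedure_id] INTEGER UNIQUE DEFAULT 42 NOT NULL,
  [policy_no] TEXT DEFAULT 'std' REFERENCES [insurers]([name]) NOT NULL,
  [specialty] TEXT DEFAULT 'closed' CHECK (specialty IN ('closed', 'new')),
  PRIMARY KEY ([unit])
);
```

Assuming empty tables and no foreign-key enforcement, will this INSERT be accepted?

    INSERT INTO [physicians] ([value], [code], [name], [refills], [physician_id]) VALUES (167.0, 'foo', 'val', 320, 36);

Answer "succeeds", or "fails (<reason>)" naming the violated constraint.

NOT NULL columns: code is supplied; name is supplied; provider defaults to 'en'; refills is supplied.
No constraint is violated.

succeeds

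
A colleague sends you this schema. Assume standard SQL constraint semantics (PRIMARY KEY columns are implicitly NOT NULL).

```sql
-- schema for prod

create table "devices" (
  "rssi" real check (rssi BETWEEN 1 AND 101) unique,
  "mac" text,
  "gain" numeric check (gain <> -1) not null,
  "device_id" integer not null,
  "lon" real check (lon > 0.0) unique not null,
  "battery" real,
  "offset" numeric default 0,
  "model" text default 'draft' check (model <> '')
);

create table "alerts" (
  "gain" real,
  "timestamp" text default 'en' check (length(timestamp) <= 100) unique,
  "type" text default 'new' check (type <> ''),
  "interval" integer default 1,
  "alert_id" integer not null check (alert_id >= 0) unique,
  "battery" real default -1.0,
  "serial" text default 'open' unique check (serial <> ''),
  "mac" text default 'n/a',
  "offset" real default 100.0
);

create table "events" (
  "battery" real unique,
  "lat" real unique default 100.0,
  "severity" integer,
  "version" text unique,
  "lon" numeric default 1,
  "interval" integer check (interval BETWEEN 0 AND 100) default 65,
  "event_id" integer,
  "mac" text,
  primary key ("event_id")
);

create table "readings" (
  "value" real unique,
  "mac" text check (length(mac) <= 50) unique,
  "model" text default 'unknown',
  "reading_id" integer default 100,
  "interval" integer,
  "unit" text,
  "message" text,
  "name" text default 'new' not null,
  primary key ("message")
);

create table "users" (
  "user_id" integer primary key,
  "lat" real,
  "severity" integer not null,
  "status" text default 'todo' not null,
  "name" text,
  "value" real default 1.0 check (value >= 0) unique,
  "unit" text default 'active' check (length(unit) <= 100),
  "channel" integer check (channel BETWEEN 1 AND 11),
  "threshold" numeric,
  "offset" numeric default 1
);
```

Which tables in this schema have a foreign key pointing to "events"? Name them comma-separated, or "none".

No REFERENCES clause anywhere in the schema names events.

none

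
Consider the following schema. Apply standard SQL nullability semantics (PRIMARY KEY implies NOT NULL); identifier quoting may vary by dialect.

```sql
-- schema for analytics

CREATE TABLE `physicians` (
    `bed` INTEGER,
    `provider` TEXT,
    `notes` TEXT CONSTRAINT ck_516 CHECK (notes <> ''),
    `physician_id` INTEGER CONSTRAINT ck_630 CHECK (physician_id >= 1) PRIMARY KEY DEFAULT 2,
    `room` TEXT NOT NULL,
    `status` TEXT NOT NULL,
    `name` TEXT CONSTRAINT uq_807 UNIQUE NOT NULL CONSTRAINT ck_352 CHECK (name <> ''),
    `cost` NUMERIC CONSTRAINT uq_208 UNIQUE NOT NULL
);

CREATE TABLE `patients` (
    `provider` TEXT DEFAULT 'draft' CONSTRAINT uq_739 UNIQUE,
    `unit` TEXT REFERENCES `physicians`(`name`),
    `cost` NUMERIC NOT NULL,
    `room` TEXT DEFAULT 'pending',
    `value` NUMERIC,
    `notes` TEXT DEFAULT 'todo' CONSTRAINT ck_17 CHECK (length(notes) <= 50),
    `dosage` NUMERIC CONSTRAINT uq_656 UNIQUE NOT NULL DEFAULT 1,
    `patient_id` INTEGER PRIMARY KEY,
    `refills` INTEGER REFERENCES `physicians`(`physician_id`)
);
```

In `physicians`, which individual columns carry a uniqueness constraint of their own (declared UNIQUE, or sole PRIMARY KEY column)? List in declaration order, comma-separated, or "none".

- bed: no UNIQUE or single-column PK constraint.
- provider: no UNIQUE or single-column PK constraint.
- notes: no UNIQUE or single-column PK constraint.
- physician_id: single-column PRIMARY KEY → unique.
- room: no UNIQUE or single-column PK constraint.
- status: no UNIQUE or single-column PK constraint.
- name: declared UNIQUE → unique.
- cost: declared UNIQUE → unique.

physician_id, name, cost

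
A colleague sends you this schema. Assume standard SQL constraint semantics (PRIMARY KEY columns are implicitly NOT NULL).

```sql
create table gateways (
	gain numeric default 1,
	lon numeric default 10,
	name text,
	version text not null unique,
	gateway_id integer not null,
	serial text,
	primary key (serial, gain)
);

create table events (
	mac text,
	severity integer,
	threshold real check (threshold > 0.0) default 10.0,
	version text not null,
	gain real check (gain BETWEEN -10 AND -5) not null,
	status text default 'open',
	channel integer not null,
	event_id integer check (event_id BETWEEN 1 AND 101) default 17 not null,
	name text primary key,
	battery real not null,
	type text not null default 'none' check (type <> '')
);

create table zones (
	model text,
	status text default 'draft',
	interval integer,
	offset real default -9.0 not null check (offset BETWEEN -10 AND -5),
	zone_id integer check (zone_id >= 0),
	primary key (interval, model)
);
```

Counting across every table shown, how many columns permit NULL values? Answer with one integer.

gateways: 2 nullable (lon, name — PK (serial, gain) and explicit NOT NULL columns excluded).
events: 4 nullable (mac, severity, threshold, status — PK (name) and explicit NOT NULL columns excluded).
zones: 2 nullable (status, zone_id — PK (interval, model) and explicit NOT NULL columns excluded).
Total: 2 + 4 + 2 = 8.

8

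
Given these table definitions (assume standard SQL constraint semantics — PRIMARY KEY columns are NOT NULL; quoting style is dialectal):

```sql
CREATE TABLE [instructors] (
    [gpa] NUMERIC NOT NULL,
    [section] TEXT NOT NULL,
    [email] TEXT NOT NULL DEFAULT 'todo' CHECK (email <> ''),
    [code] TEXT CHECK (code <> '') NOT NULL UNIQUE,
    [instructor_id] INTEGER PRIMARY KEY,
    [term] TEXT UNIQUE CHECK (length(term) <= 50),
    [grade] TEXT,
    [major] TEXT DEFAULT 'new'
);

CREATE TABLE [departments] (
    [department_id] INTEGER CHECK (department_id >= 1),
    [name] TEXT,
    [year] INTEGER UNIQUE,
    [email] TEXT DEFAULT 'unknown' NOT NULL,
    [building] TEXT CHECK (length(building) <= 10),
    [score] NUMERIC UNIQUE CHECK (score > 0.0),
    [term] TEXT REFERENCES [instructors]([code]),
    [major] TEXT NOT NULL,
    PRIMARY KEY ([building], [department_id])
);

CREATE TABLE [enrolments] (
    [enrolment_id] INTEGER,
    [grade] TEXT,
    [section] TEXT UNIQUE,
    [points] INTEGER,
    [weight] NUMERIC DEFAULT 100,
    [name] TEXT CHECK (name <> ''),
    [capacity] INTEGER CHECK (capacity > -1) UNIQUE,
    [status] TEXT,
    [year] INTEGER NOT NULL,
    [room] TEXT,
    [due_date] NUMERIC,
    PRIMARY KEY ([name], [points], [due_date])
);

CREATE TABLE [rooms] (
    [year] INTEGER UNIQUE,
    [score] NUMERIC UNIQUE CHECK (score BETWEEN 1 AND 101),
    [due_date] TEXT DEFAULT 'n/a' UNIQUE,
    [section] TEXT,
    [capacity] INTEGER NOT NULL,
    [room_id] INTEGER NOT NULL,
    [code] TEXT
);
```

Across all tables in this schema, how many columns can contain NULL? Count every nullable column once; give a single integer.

instructors: 3 nullable (term, grade, major — PK (instructor_id) and explicit NOT NULL columns excluded).
departments: 4 nullable (name, year, score, term — PK (building, department_id) and explicit NOT NULL columns excluded).
enrolments: 7 nullable (enrolment_id, grade, section, weight, capacity, status, room — PK (name, points, due_date) and explicit NOT NULL columns excluded).
rooms: 5 nullable (year, score, due_date, section, code — PK none and explicit NOT NULL columns excluded).
Total: 3 + 4 + 7 + 5 = 19.

19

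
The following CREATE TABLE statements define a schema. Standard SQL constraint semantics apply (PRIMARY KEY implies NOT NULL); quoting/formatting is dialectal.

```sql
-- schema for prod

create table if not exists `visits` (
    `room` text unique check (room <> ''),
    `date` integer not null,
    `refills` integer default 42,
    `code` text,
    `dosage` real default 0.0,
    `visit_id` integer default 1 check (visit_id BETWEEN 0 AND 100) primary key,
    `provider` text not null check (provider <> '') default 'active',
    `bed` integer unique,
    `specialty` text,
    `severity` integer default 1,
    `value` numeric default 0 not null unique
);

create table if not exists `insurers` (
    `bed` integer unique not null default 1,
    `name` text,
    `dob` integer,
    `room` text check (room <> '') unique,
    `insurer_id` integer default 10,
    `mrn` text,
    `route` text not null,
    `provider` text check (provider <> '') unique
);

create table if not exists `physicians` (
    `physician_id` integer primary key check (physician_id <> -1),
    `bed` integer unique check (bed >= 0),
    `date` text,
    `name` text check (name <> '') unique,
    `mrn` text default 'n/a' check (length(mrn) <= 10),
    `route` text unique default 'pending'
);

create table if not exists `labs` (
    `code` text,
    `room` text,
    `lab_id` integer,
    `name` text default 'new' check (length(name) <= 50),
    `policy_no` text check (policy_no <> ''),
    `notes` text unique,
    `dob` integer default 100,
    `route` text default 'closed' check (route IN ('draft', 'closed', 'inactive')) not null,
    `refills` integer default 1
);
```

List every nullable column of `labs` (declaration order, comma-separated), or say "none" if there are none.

code, room, lab_id, name, policy_no, notes, dob, refills

- code: no NOT NULL constraint applies → nullable.
- room: no NOT NULL constraint applies → nullable.
- lab_id: no NOT NULL constraint applies → nullable.
- name: CHECK does not forbid NULL (a CHECK constraint passes when its expression is NULL) → nullable.
- policy_no: CHECK does not forbid NULL (a CHECK constraint passes when its expression is NULL) → nullable.
- notes: UNIQUE does not imply NOT NULL → nullable.
- dob: DEFAULT only fills an omitted column; an explicit NULL is still allowed → nullable.
- route: declared NOT NULL → not nullable.
- refills: DEFAULT only fills an omitted column; an explicit NULL is still allowed → nullable.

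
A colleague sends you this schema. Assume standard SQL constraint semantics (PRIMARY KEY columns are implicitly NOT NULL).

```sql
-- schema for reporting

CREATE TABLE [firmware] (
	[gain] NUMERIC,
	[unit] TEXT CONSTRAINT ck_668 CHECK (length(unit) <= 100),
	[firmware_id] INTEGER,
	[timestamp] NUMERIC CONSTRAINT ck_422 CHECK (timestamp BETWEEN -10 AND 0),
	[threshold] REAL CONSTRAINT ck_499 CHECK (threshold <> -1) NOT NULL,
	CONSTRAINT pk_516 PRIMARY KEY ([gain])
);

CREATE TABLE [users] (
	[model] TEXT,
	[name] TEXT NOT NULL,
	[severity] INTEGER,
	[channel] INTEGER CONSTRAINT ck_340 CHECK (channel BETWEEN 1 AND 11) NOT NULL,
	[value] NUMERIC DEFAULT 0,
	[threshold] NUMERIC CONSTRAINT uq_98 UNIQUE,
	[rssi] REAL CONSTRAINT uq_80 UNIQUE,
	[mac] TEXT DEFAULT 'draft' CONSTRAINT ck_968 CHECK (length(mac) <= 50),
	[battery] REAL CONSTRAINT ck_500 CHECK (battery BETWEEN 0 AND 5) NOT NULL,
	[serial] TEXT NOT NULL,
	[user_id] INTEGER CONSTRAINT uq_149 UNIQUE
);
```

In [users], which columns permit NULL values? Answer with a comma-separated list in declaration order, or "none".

model, severity, value, threshold, rssi, mac, user_id

- model: no NOT NULL constraint applies → nullable.
- name: declared NOT NULL → not nullable.
- severity: no NOT NULL constraint applies → nullable.
- channel: declared NOT NULL → not nullable.
- value: DEFAULT only fills an omitted column; an explicit NULL is still allowed → nullable.
- threshold: UNIQUE does not imply NOT NULL → nullable.
- rssi: UNIQUE does not imply NOT NULL → nullable.
- mac: CHECK does not forbid NULL (a CHECK constraint passes when its expression is NULL) → nullable.
- battery: declared NOT NULL → not nullable.
- serial: declared NOT NULL → not nullable.
- user_id: UNIQUE does not imply NOT NULL → nullable.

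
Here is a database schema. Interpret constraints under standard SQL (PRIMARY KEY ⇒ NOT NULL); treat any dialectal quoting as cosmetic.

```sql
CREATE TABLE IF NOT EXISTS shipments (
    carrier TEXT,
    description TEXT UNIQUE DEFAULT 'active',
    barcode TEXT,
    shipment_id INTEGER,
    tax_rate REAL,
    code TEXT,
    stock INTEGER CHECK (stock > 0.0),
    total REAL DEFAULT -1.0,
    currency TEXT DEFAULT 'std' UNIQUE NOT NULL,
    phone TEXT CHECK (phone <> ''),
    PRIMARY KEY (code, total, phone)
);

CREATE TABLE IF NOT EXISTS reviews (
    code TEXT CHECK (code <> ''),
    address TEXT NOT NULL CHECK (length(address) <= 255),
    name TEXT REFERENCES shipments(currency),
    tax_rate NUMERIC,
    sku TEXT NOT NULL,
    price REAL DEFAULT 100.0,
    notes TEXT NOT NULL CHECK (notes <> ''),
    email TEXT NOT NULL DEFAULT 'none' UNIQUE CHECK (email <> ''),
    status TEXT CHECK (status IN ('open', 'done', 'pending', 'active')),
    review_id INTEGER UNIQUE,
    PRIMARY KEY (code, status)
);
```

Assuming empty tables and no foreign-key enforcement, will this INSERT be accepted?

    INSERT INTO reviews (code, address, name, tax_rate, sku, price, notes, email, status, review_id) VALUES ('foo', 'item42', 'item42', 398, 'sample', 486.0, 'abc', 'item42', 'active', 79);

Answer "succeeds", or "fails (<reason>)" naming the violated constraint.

NOT NULL columns: address is supplied; code is supplied; email is supplied; notes is supplied; sku is supplied; status is supplied.
CHECK constraints: 'foo' satisfies (code <> ''); 'item42' satisfies (length(address) <= 255); 'abc' satisfies (notes <> ''); 'item42' satisfies (email <> ''); 'active' satisfies (status IN ('open', 'done', 'pending', 'active')).
No constraint is violated.

succeeds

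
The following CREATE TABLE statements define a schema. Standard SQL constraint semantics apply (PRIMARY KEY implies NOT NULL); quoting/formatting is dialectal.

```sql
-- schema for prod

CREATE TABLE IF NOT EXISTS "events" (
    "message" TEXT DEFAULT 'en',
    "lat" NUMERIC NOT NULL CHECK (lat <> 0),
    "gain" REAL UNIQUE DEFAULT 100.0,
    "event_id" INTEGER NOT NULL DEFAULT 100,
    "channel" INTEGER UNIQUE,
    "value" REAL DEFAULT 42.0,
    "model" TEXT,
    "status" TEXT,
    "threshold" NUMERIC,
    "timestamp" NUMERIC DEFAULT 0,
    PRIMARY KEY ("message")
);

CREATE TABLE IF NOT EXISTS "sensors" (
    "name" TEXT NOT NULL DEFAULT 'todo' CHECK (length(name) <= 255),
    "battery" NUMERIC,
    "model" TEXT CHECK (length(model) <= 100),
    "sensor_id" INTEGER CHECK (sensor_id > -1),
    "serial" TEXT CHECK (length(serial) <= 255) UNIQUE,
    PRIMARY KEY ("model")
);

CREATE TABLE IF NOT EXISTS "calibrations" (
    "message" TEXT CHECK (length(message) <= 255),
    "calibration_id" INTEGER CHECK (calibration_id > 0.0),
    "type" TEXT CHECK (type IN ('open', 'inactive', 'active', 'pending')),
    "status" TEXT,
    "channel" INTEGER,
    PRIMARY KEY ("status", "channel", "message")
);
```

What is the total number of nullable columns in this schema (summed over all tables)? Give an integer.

12

events: 7 nullable (gain, channel, value, model, status, threshold, timestamp — PK (message) and explicit NOT NULL columns excluded).
sensors: 3 nullable (battery, sensor_id, serial — PK (model) and explicit NOT NULL columns excluded).
calibrations: 2 nullable (calibration_id, type — PK (status, channel, message) and explicit NOT NULL columns excluded).
Total: 7 + 3 + 2 = 12.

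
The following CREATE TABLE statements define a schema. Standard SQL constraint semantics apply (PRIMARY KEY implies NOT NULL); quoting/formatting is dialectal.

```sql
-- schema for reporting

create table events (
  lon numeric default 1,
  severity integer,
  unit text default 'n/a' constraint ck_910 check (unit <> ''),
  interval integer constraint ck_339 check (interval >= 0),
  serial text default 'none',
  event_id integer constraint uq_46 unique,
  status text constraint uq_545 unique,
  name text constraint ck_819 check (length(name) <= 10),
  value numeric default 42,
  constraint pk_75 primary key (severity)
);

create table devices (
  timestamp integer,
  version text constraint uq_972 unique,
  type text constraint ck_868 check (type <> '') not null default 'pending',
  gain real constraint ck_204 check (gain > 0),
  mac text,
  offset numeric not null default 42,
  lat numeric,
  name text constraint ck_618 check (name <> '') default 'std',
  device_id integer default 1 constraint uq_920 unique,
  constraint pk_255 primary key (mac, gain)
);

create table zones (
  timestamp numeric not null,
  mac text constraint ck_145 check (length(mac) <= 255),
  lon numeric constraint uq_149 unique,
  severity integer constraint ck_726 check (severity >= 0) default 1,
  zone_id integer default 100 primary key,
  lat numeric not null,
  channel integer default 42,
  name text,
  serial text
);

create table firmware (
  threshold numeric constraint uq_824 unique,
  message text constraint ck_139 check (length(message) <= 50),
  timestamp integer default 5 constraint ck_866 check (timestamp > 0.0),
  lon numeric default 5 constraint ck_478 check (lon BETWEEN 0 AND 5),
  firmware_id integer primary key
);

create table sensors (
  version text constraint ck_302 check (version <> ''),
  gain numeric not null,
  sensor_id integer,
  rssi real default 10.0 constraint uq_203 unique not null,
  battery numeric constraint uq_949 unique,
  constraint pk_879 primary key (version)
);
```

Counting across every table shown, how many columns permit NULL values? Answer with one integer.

25

events: 8 nullable (lon, unit, interval, serial, event_id, status, name, value — PK (severity) and explicit NOT NULL columns excluded).
devices: 5 nullable (timestamp, version, lat, name, device_id — PK (mac, gain) and explicit NOT NULL columns excluded).
zones: 6 nullable (mac, lon, severity, channel, name, serial — PK (zone_id) and explicit NOT NULL columns excluded).
firmware: 4 nullable (threshold, message, timestamp, lon — PK (firmware_id) and explicit NOT NULL columns excluded).
sensors: 2 nullable (sensor_id, battery — PK (version) and explicit NOT NULL columns excluded).
Total: 8 + 5 + 6 + 4 + 2 = 25.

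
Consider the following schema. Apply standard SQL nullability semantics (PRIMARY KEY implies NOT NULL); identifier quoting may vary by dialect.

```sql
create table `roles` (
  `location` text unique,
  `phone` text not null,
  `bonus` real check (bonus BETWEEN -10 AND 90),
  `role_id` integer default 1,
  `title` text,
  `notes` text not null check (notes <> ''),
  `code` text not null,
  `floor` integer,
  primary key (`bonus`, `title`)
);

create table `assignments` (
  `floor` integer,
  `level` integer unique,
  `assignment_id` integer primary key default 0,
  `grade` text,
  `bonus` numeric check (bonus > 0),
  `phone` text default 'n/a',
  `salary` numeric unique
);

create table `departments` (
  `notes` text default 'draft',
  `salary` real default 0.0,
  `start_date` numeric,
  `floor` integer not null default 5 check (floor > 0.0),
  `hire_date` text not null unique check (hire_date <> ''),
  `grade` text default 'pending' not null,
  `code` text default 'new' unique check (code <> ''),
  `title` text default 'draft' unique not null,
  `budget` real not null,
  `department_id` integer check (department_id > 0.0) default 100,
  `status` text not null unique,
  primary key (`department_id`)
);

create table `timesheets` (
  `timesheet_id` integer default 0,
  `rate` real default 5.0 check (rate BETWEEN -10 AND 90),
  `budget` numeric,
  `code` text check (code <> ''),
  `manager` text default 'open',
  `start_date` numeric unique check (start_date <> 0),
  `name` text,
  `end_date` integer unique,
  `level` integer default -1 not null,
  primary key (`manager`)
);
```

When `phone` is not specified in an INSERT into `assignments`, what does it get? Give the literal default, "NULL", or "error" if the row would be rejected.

phone has an explicit DEFAULT 'n/a'.
When the column is omitted from an INSERT, that default is used.

'n/a'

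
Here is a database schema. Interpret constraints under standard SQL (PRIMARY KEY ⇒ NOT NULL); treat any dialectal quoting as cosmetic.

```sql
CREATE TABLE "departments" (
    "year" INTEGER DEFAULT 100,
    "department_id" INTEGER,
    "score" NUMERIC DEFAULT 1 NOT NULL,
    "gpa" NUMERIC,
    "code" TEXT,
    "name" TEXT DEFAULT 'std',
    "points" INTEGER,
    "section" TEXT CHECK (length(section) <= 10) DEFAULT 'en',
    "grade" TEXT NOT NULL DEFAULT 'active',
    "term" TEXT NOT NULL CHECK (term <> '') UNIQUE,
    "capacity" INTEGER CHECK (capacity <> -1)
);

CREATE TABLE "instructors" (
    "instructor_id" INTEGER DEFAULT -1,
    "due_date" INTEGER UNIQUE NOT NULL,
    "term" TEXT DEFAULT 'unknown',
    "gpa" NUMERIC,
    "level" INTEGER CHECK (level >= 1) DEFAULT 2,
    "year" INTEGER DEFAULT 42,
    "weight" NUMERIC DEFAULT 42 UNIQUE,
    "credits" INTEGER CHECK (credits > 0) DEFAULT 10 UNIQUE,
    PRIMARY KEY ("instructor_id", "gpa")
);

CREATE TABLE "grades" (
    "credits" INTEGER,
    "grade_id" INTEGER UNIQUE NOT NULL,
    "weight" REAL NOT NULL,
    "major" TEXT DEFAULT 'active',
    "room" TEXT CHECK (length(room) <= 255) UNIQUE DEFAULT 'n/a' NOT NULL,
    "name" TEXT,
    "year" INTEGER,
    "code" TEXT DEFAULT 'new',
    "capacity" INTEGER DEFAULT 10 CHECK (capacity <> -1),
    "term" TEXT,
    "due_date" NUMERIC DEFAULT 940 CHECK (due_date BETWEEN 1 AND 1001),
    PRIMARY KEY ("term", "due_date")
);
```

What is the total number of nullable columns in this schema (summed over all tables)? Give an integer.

departments: 8 nullable (year, department_id, gpa, code, name, points, section, capacity — PK none and explicit NOT NULL columns excluded).
instructors: 5 nullable (term, level, year, weight, credits — PK (instructor_id, gpa) and explicit NOT NULL columns excluded).
grades: 6 nullable (credits, major, name, year, code, capacity — PK (term, due_date) and explicit NOT NULL columns excluded).
Total: 8 + 5 + 6 = 19.

19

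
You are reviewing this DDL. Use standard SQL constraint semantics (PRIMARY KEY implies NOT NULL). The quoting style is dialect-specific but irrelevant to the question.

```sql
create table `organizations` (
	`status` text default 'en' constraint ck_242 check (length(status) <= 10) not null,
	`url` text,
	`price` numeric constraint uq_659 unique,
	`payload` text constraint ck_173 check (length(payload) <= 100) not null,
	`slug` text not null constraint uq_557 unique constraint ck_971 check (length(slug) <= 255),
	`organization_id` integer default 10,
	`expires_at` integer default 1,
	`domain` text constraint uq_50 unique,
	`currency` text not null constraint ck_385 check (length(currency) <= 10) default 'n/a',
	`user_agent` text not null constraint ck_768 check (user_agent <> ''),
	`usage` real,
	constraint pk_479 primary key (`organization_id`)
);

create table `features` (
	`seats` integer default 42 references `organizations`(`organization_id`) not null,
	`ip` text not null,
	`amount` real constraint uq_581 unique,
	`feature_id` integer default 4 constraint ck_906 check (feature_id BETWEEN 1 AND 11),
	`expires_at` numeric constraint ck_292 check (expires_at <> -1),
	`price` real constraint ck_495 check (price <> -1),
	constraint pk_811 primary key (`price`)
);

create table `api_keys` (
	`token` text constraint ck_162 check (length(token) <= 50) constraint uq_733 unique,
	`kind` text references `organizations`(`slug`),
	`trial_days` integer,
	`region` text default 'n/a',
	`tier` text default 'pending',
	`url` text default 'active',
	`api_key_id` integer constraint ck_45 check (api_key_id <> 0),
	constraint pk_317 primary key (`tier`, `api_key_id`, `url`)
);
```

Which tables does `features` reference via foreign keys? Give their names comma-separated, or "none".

- seats REFERENCES organizations(organization_id).

organizations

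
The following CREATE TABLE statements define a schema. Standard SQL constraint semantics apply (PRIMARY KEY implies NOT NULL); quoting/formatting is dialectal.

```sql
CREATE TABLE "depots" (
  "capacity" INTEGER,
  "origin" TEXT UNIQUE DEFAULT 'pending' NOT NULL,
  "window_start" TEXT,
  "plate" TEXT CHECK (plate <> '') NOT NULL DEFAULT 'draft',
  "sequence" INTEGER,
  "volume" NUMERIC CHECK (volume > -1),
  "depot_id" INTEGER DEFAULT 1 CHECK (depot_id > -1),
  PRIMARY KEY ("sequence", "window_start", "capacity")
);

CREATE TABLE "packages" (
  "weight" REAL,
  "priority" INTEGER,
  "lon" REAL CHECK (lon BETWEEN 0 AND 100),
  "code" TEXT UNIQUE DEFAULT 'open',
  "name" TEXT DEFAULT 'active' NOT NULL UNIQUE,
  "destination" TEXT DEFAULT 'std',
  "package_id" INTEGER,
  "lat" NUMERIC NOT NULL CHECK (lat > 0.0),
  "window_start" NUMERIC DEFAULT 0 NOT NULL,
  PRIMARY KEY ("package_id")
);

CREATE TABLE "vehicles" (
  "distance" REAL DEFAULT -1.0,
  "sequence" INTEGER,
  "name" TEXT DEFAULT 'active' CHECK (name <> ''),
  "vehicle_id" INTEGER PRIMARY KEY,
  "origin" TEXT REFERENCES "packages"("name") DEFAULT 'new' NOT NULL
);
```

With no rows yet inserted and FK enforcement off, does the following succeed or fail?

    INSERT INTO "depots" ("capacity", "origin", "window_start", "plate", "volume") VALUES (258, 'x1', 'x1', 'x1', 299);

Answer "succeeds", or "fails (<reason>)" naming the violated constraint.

sequence is omitted from the column list and has no DEFAULT, so it would receive NULL.
But sequence is part of the PRIMARY KEY (implied NOT NULL).

fails (NOT NULL on sequence)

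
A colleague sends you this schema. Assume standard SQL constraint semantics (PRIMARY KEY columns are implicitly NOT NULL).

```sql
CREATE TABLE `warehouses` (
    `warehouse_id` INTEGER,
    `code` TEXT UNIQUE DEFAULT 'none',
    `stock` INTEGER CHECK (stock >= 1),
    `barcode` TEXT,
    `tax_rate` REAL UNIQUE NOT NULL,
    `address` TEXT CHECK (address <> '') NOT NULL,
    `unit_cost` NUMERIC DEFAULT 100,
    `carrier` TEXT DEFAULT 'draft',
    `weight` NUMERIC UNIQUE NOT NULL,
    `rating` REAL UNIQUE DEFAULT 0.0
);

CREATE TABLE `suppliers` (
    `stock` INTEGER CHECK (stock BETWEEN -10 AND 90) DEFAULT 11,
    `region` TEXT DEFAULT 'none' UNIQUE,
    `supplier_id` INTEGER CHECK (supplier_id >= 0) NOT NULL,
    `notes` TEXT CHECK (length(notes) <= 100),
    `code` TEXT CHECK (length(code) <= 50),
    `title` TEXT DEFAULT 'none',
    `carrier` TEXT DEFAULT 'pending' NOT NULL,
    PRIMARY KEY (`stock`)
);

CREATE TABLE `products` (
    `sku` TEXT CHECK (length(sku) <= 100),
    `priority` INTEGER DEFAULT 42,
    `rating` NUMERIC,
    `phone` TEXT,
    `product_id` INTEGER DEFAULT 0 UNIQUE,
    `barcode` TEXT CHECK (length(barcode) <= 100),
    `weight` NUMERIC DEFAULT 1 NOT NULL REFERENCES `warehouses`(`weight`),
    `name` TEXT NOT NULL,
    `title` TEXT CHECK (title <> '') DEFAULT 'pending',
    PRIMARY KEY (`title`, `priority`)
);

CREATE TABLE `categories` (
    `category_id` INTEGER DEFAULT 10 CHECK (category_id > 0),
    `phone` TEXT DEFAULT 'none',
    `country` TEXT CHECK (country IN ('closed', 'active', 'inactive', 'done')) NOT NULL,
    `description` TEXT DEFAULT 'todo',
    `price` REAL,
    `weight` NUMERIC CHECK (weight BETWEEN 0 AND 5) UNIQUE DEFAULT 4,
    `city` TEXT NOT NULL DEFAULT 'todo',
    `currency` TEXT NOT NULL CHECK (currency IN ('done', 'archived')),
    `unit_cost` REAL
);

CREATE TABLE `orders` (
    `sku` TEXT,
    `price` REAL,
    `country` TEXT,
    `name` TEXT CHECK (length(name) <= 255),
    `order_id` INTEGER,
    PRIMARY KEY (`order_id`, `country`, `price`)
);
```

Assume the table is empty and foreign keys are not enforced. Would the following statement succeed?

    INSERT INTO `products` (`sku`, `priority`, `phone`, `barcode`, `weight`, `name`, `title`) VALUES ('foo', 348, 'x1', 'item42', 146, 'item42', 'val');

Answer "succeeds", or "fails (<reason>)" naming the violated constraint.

succeeds

NOT NULL columns: name is supplied; priority is supplied; title is supplied; weight is supplied.
CHECK constraints: 'foo' satisfies (length(sku) <= 100); 'item42' satisfies (length(barcode) <= 100); 'val' satisfies (title <> '').
No constraint is violated.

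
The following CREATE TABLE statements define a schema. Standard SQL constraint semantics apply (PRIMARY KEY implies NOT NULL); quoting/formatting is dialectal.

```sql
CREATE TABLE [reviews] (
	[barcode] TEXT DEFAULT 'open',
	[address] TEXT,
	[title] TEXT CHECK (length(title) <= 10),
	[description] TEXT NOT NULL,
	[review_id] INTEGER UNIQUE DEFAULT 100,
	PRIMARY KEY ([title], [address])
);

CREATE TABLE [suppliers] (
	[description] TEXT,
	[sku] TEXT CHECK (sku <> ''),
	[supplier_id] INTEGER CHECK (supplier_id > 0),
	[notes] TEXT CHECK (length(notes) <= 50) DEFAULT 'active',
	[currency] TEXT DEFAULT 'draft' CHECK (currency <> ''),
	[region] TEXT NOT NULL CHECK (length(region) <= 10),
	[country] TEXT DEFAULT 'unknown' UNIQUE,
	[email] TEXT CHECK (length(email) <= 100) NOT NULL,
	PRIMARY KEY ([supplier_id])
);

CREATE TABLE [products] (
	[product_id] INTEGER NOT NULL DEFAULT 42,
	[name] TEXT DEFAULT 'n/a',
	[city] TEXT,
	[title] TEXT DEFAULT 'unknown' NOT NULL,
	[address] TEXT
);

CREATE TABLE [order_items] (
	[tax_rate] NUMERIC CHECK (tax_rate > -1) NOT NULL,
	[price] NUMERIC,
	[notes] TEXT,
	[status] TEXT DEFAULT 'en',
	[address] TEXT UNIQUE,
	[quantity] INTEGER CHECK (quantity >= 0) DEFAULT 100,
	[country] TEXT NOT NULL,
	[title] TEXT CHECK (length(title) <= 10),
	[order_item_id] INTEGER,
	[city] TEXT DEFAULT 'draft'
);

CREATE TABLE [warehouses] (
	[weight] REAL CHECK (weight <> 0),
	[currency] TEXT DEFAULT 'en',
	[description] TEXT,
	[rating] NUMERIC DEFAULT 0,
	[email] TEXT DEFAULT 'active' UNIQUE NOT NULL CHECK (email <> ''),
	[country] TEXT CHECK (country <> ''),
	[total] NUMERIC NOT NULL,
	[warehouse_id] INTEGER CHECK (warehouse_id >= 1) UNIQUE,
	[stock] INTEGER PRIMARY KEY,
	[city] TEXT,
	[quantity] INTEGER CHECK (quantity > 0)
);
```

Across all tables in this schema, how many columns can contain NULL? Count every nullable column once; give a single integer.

reviews: 2 nullable (barcode, review_id — PK (title, address) and explicit NOT NULL columns excluded).
suppliers: 5 nullable (description, sku, notes, currency, country — PK (supplier_id) and explicit NOT NULL columns excluded).
products: 3 nullable (name, city, address — PK none and explicit NOT NULL columns excluded).
order_items: 8 nullable (price, notes, status, address, quantity, title, order_item_id, city — PK none and explicit NOT NULL columns excluded).
warehouses: 8 nullable (weight, currency, description, rating, country, warehouse_id, city, quantity — PK (stock) and explicit NOT NULL columns excluded).
Total: 2 + 5 + 3 + 8 + 8 = 26.

26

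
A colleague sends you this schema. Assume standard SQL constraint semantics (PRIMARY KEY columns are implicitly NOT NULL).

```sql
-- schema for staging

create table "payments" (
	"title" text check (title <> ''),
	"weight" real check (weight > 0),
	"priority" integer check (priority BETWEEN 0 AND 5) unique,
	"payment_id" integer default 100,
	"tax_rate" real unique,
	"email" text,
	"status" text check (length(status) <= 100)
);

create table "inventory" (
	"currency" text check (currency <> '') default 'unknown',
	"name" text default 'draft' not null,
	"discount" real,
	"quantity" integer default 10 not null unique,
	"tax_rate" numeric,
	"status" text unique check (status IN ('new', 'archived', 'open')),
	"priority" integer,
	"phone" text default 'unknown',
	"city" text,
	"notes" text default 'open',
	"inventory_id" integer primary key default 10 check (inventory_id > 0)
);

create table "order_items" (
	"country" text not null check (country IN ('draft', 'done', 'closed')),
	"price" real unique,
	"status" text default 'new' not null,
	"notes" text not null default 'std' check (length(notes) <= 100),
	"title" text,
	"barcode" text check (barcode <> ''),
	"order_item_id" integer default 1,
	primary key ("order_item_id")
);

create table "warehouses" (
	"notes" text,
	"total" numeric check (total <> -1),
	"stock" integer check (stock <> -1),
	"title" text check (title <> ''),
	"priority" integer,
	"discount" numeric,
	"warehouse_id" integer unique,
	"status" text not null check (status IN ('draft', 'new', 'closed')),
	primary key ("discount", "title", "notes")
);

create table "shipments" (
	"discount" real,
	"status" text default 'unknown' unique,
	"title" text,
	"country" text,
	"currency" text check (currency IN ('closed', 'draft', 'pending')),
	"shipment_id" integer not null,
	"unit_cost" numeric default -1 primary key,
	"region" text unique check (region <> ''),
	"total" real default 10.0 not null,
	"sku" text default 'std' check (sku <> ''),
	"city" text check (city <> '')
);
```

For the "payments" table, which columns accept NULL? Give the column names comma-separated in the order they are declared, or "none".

- title: CHECK does not forbid NULL (a CHECK constraint passes when its expression is NULL) → nullable.
- weight: CHECK does not forbid NULL (a CHECK constraint passes when its expression is NULL) → nullable.
- priority: CHECK does not forbid NULL (a CHECK constraint passes when its expression is NULL) → nullable.
- payment_id: DEFAULT only fills an omitted column; an explicit NULL is still allowed → nullable.
- tax_rate: UNIQUE does not imply NOT NULL → nullable.
- email: no NOT NULL constraint applies → nullable.
- status: CHECK does not forbid NULL (a CHECK constraint passes when its expression is NULL) → nullable.

title, weight, priority, payment_id, tax_rate, email, status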